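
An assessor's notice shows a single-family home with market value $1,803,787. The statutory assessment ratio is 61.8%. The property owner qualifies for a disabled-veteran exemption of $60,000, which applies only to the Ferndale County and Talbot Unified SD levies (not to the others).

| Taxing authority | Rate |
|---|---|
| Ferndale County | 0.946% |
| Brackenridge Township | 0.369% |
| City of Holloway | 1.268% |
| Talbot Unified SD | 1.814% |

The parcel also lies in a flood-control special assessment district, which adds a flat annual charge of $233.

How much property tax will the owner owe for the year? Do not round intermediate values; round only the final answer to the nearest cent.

Assessed value = $1,803,787 × 0.618 = $1,114,740.366
Ferndale County: ($1,114,740.366 − $60,000) × 0.00946 = $1,054,740.366 × 0.00946 = $9,977.84386236
Brackenridge Township: $1,114,740.366 × 0.00369 = $4,113.39195054
City of Holloway: $1,114,740.366 × 0.01268 = $14,134.90784088
Talbot Unified SD: ($1,114,740.366 − $60,000) × 0.01814 = $1,054,740.366 × 0.01814 = $19,132.99023924
Levies subtotal = $47,359.13389302
Total = $47,359.13389302 + $233 = $47,592.13389302

$47,592.13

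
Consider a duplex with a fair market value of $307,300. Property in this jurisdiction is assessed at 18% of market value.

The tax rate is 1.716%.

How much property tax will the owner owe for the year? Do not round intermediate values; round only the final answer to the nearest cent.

$949.19

Assessed value = $307,300 × 0.18 = $55,314
Tax = $55,314 × 0.01716 = $949.18824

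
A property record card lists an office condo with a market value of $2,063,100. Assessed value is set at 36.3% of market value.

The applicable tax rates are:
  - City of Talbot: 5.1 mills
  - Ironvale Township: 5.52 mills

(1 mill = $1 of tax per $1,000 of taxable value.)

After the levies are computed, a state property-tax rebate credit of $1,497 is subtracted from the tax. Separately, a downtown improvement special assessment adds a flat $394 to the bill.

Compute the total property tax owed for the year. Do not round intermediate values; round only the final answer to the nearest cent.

Assessed value = $2,063,100 × 0.363 = $748,905.3
City of Talbot: $748,905.3 × 0.0051 = $3,819.41703
Ironvale Township: $748,905.3 × 0.00552 = $4,133.957256
Levies subtotal = $7,953.374286
After credit = $7,953.374286 − $1,497 = $6,456.374286
Total = $6,456.374286 + $394 = $6,850.374286

$6,850.37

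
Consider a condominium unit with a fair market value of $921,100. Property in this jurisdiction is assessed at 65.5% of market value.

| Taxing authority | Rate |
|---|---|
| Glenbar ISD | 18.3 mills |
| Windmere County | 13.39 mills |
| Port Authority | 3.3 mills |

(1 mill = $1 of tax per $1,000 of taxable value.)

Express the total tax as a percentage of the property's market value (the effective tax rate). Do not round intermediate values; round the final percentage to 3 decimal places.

Assessed value = $921,100 × 0.655 = $603,320.5
Glenbar ISD: $603,320.5 × 0.0183 = $11,040.76515
Windmere County: $603,320.5 × 0.01339 = $8,078.461495
Port Authority: $603,320.5 × 0.0033 = $1,990.95765
Total tax = $21,110.184295
Effective rate = $21,110.184295 ÷ $921,100 = 2.292% of market value

2.292%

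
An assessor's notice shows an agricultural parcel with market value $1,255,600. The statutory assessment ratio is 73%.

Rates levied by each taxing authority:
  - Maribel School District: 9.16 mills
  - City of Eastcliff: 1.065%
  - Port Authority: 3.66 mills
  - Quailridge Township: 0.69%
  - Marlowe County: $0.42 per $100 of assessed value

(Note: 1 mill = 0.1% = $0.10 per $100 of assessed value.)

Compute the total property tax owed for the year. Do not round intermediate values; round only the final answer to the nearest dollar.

Assessed value = $1,255,600 × 0.73 = $916,588
Maribel School District: $916,588 × 0.00916 = $8,395.94608
City of Eastcliff: $916,588 × 0.01065 = $9,761.6622
Port Authority: $916,588 × 0.00366 = $3,354.71208
Quailridge Township: $916,588 × 0.0069 = $6,324.4572
Marlowe County: $916,588 × 0.0042 = $3,849.6696
Total = $31,686.44716

$31,686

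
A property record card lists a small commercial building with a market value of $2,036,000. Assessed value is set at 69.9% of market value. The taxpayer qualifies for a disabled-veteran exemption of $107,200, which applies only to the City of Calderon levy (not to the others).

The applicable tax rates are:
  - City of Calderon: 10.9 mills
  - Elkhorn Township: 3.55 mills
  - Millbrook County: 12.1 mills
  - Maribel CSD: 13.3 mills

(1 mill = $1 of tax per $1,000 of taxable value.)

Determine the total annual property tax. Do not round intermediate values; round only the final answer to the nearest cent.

$55,544.61

Assessed value = $2,036,000 × 0.699 = $1,423,164
City of Calderon: ($1,423,164 − $107,200) × 0.0109 = $1,315,964 × 0.0109 = $14,344.0076
Elkhorn Township: $1,423,164 × 0.00355 = $5,052.2322
Millbrook County: $1,423,164 × 0.0121 = $17,220.2844
Maribel CSD: $1,423,164 × 0.0133 = $18,928.0812
Total = $55,544.6054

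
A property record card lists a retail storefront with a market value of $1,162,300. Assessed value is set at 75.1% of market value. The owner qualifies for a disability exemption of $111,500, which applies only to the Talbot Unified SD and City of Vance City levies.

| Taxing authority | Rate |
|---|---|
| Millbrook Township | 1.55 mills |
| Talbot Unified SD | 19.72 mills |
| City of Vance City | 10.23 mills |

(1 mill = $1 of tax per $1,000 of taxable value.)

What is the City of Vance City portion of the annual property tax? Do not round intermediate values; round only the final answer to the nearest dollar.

Assessed value = $1,162,300 × 0.751 = $872,887.3
City of Vance City taxable value = $872,887.3 − $111,500 = $761,387.3
City of Vance City levy = $761,387.3 × 0.01023 = $7,788.992079

$7,789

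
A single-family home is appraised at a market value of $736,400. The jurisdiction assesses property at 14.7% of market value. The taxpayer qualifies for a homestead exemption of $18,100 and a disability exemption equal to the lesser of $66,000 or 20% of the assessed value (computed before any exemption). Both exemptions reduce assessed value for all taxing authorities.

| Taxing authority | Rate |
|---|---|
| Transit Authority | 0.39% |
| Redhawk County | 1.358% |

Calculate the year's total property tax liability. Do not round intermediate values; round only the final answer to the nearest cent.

Assessed value = $736,400 × 0.147 = $108,250.8
Disability exemption = min($66,000, 20% × $108,250.8) = min($66,000, $21,650.16) = $21,650.16 (percentage binds)
Taxable value = $108,250.8 − $18,100 − $21,650.16 = $68,500.64
Transit Authority: $68,500.64 × 0.0039 = $267.152496
Redhawk County: $68,500.64 × 0.01358 = $930.2386912
Total = $1,197.3911872

$1,197.39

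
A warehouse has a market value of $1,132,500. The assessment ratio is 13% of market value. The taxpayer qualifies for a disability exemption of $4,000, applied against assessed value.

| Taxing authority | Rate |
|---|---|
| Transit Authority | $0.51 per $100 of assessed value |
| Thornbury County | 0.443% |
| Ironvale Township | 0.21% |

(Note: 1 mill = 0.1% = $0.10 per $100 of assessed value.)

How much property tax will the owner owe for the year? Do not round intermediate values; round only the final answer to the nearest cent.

$1,665.71

Assessed value = $1,132,500 × 0.13 = $147,225
Taxable value = $147,225 − $4,000 = $143,225
Transit Authority: $143,225 × 0.0051 = $730.4475
Thornbury County: $143,225 × 0.00443 = $634.48675
Ironvale Township: $143,225 × 0.0021 = $300.7725
Total = $1,665.70675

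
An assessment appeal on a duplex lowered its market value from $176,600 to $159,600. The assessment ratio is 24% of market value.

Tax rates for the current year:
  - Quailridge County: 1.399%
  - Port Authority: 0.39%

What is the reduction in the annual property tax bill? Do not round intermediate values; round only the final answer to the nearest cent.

$72.99

Old assessed value = $176,600 × 0.24 = $42,384
New assessed value = $159,600 × 0.24 = $38,304
Combined rate = 0.01399 + 0.0039 = 0.01789
Old tax = $42,384 × 0.01789 = $758.24976
New tax = $38,304 × 0.01789 = $685.25856
Reduction = $758.24976 − $685.25856 = $72.9912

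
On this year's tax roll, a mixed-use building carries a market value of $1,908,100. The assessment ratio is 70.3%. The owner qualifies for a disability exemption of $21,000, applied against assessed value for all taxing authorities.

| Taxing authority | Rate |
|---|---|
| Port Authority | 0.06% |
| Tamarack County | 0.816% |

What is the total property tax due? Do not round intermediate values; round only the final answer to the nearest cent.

$11,566.65

Assessed value = $1,908,100 × 0.703 = $1,341,394.3
Taxable value = $1,341,394.3 − $21,000 = $1,320,394.3
Port Authority: $1,320,394.3 × 0.0006 = $792.23658
Tamarack County: $1,320,394.3 × 0.00816 = $10,774.417488
Total = $792.23658 + $10,774.417488 = $11,566.654068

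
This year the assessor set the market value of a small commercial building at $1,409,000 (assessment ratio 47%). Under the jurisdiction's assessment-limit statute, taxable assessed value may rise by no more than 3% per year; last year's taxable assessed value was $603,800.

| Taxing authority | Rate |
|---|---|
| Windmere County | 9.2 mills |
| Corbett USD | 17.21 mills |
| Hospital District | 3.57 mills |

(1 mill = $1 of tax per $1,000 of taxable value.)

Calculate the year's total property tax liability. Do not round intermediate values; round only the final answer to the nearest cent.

Uncapped assessed value = $1,409,000 × 0.47 = $662,230
Cap limit = $603,800 × 1.03 = $621,914
Taxable assessed value = min($662,230, $621,914) = $621,914 (cap binds)
Windmere County: $621,914 × 0.0092 = $5,721.6088
Corbett USD: $621,914 × 0.01721 = $10,703.13994
Hospital District: $621,914 × 0.00357 = $2,220.23298
Total = $18,644.98172

$18,644.98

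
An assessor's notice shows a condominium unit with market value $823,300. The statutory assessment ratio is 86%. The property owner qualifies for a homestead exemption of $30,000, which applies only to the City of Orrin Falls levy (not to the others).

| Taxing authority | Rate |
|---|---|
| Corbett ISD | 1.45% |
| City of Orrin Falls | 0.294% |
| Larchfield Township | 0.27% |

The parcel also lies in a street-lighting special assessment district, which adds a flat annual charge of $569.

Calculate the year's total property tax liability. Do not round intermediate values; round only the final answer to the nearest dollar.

Assessed value = $823,300 × 0.86 = $708,038
Corbett ISD: $708,038 × 0.0145 = $10,266.551
City of Orrin Falls: ($708,038 − $30,000) × 0.00294 = $678,038 × 0.00294 = $1,993.43172
Larchfield Township: $708,038 × 0.0027 = $1,911.7026
Levies subtotal = $14,171.68532
Total = $14,171.68532 + $569 = $14,740.68532

$14,741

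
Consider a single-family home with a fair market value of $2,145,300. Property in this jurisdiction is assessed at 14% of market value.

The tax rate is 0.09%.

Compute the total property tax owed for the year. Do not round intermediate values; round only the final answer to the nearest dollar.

$270

Assessed value = $2,145,300 × 0.14 = $300,342
Tax = $300,342 × 0.0009 = $270.3078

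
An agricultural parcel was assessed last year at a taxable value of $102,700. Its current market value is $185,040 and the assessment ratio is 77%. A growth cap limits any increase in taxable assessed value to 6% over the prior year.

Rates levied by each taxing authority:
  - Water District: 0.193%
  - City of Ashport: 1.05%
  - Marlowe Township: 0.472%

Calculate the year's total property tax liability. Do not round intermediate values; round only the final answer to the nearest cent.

$1,866.98

Uncapped assessed value = $185,040 × 0.77 = $142,480.8
Cap limit = $102,700 × 1.06 = $108,862
Taxable assessed value = min($142,480.8, $108,862) = $108,862 (cap binds)
Water District: $108,862 × 0.00193 = $210.10366
City of Ashport: $108,862 × 0.0105 = $1,143.051
Marlowe Township: $108,862 × 0.00472 = $513.82864
Total = $1,866.9833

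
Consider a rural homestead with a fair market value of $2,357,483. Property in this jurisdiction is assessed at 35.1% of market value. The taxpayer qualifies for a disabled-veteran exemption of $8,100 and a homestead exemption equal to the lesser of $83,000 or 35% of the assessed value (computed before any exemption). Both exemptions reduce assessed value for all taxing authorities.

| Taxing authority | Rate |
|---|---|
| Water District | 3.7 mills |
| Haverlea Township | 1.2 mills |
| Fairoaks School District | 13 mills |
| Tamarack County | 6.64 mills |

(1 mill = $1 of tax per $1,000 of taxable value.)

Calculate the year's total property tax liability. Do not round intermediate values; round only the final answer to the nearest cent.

$18,070.68

Assessed value = $2,357,483 × 0.351 = $827,476.533
Homestead exemption = min($83,000, 35% × $827,476.533) = min($83,000, $289,616.78655) = $83,000 (dollar cap binds)
Taxable value = $827,476.533 − $8,100 − $83,000 = $736,376.533
Water District: $736,376.533 × 0.0037 = $2,724.5931721
Haverlea Township: $736,376.533 × 0.0012 = $883.6518396
Fairoaks School District: $736,376.533 × 0.013 = $9,572.894929
Tamarack County: $736,376.533 × 0.00664 = $4,889.54017912
Total = $18,070.68011982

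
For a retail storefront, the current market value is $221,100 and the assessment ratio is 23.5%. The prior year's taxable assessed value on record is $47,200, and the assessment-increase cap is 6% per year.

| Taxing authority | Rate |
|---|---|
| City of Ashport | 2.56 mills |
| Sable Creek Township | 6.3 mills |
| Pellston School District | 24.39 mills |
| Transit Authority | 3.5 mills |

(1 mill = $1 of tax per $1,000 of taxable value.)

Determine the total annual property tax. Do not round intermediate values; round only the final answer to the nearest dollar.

$1,839

Uncapped assessed value = $221,100 × 0.235 = $51,958.5
Cap limit = $47,200 × 1.06 = $50,032
Taxable assessed value = min($51,958.5, $50,032) = $50,032 (cap binds)
City of Ashport: $50,032 × 0.00256 = $128.08192
Sable Creek Township: $50,032 × 0.0063 = $315.2016
Pellston School District: $50,032 × 0.02439 = $1,220.28048
Transit Authority: $50,032 × 0.0035 = $175.112
Total = $1,838.676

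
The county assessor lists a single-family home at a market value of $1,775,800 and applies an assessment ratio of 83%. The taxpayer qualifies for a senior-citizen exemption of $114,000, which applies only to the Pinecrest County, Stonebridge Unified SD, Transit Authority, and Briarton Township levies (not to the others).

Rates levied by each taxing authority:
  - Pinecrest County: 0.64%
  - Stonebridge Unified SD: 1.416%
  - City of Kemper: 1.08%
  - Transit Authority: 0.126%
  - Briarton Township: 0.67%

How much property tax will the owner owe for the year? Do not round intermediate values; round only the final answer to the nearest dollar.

$54,703

Assessed value = $1,775,800 × 0.83 = $1,473,914
Pinecrest County: ($1,473,914 − $114,000) × 0.0064 = $1,359,914 × 0.0064 = $8,703.4496
Stonebridge Unified SD: ($1,473,914 − $114,000) × 0.01416 = $1,359,914 × 0.01416 = $19,256.38224
City of Kemper: $1,473,914 × 0.0108 = $15,918.2712
Transit Authority: ($1,473,914 − $114,000) × 0.00126 = $1,359,914 × 0.00126 = $1,713.49164
Briarton Township: ($1,473,914 − $114,000) × 0.0067 = $1,359,914 × 0.0067 = $9,111.4238
Total = $54,703.01848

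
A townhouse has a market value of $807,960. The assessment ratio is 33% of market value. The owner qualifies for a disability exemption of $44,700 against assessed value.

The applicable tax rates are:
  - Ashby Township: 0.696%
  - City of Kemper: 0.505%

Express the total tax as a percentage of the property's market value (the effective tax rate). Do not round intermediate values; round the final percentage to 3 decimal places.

0.330%

Assessed value = $807,960 × 0.33 = $266,626.8
Taxable value = $266,626.8 − $44,700 = $221,926.8
Ashby Township: $221,926.8 × 0.00696 = $1,544.610528
City of Kemper: $221,926.8 × 0.00505 = $1,120.73034
Total tax = $2,665.340868
Effective rate = $2,665.340868 ÷ $807,960 = 0.330% of market value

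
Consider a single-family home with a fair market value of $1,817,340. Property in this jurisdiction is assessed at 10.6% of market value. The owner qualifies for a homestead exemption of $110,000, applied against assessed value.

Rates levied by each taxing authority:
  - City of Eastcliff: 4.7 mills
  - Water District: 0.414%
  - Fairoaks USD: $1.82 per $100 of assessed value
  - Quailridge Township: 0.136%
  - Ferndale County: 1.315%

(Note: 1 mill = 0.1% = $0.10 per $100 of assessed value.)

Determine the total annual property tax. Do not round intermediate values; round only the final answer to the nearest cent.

$3,433.61

Assessed value = $1,817,340 × 0.106 = $192,638.04
Taxable value = $192,638.04 − $110,000 = $82,638.04
City of Eastcliff: $82,638.04 × 0.0047 = $388.398788
Water District: $82,638.04 × 0.00414 = $342.1214856
Fairoaks USD: $82,638.04 × 0.0182 = $1,504.012328
Quailridge Township: $82,638.04 × 0.00136 = $112.3877344
Ferndale County: $82,638.04 × 0.01315 = $1,086.690226
Total = $3,433.610562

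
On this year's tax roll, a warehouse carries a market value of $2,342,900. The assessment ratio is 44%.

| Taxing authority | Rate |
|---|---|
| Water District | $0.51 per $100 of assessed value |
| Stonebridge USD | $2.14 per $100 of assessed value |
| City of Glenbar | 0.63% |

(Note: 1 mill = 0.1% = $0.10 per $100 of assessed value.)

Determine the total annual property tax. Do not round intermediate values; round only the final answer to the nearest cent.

$33,812.73

Assessed value = $2,342,900 × 0.44 = $1,030,876
Water District: $1,030,876 × 0.0051 = $5,257.4676
Stonebridge USD: $1,030,876 × 0.0214 = $22,060.7464
City of Glenbar: $1,030,876 × 0.0063 = $6,494.5188
Total = $33,812.7328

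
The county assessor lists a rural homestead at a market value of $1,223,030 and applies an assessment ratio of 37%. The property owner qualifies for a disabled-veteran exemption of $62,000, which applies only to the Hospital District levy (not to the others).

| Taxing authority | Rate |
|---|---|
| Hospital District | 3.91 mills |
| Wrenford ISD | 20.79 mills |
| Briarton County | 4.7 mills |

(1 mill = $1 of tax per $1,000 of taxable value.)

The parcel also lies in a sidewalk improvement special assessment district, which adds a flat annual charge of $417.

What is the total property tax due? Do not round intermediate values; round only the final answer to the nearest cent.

$13,478.70

Assessed value = $1,223,030 × 0.37 = $452,521.1
Hospital District: ($452,521.1 − $62,000) × 0.00391 = $390,521.1 × 0.00391 = $1,526.937501
Wrenford ISD: $452,521.1 × 0.02079 = $9,407.913669
Briarton County: $452,521.1 × 0.0047 = $2,126.84917
Levies subtotal = $13,061.70034
Total = $13,061.70034 + $417 = $13,478.70034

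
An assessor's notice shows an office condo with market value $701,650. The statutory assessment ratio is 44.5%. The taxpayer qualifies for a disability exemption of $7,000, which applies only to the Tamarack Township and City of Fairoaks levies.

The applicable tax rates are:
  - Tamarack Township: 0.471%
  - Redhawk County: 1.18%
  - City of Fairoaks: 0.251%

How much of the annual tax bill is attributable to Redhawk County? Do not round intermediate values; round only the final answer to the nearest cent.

$3,684.36

Assessed value = $701,650 × 0.445 = $312,234.25
Redhawk County taxable value = $312,234.25 (exemption does not apply)
Redhawk County levy = $312,234.25 × 0.0118 = $3,684.36415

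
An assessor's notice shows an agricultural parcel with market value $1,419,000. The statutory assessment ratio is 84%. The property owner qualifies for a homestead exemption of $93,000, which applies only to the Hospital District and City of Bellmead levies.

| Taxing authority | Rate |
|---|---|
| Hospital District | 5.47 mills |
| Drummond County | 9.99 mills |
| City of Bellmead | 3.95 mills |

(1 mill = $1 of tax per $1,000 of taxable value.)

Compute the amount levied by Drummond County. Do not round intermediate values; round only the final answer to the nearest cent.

Assessed value = $1,419,000 × 0.84 = $1,191,960
Drummond County taxable value = $1,191,960 (exemption does not apply)
Drummond County levy = $1,191,960 × 0.00999 = $11,907.6804

$11,907.68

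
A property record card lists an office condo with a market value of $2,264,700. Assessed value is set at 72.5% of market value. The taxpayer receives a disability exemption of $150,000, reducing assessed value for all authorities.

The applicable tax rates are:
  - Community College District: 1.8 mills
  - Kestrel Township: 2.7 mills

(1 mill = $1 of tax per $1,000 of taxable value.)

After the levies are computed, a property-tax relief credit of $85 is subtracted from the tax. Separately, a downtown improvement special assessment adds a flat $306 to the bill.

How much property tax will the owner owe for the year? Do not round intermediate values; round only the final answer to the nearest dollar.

Assessed value = $2,264,700 × 0.725 = $1,641,907.5
Taxable value = $1,641,907.5 − $150,000 = $1,491,907.5
Community College District: $1,491,907.5 × 0.0018 = $2,685.4335
Kestrel Township: $1,491,907.5 × 0.0027 = $4,028.15025
Levies subtotal = $6,713.58375
After credit = $6,713.58375 − $85 = $6,628.58375
Total = $6,628.58375 + $306 = $6,934.58375

$6,935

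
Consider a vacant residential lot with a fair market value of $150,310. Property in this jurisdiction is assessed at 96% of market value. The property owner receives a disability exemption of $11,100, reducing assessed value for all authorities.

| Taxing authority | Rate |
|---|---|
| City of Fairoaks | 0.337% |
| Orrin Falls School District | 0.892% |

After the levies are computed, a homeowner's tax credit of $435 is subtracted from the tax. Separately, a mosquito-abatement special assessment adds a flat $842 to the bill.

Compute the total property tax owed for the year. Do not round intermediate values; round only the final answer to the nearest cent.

Assessed value = $150,310 × 0.96 = $144,297.6
Taxable value = $144,297.6 − $11,100 = $133,197.6
City of Fairoaks: $133,197.6 × 0.00337 = $448.875912
Orrin Falls School District: $133,197.6 × 0.00892 = $1,188.122592
Levies subtotal = $1,636.998504
After credit = $1,636.998504 − $435 = $1,201.998504
Total = $1,201.998504 + $842 = $2,043.998504

$2,044.00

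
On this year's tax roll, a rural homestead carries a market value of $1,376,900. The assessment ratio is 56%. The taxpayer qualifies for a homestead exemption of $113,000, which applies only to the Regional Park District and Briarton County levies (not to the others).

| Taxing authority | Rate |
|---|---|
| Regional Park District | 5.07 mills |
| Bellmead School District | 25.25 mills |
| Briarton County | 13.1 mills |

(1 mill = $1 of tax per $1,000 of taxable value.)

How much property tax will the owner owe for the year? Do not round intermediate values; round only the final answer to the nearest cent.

Assessed value = $1,376,900 × 0.56 = $771,064
Regional Park District: ($771,064 − $113,000) × 0.00507 = $658,064 × 0.00507 = $3,336.38448
Bellmead School District: $771,064 × 0.02525 = $19,469.366
Briarton County: ($771,064 − $113,000) × 0.0131 = $658,064 × 0.0131 = $8,620.6384
Total = $31,426.38888

$31,426.39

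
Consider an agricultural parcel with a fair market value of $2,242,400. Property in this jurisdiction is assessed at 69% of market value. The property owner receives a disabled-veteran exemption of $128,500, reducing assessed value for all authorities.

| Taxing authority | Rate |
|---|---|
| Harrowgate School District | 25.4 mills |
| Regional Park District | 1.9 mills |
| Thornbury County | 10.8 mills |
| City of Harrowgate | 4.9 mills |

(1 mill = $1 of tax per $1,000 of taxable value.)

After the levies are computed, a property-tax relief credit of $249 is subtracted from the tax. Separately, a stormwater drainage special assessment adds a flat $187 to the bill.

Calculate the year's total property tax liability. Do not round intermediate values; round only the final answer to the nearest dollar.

Assessed value = $2,242,400 × 0.69 = $1,547,256
Taxable value = $1,547,256 − $128,500 = $1,418,756
Harrowgate School District: $1,418,756 × 0.0254 = $36,036.4024
Regional Park District: $1,418,756 × 0.0019 = $2,695.6364
Thornbury County: $1,418,756 × 0.0108 = $15,322.5648
City of Harrowgate: $1,418,756 × 0.0049 = $6,951.9044
Levies subtotal = $61,006.508
After credit = $61,006.508 − $249 = $60,757.508
Total = $60,757.508 + $187 = $60,944.508

$60,945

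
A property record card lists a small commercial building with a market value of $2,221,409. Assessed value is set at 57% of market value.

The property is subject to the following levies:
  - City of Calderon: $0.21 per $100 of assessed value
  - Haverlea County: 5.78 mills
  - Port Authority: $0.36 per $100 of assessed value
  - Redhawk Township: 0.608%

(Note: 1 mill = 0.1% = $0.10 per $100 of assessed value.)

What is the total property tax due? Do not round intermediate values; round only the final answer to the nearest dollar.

Assessed value = $2,221,409 × 0.57 = $1,266,203.13
City of Calderon: $1,266,203.13 × 0.0021 = $2,659.026573
Haverlea County: $1,266,203.13 × 0.00578 = $7,318.6540914
Port Authority: $1,266,203.13 × 0.0036 = $4,558.331268
Redhawk Township: $1,266,203.13 × 0.00608 = $7,698.5150304
Total = $22,234.5269628

$22,235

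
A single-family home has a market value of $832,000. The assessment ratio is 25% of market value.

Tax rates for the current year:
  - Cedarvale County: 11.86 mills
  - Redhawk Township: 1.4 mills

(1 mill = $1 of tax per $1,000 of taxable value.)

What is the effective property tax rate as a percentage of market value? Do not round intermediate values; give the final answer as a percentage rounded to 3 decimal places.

Assessed value = $832,000 × 0.25 = $208,000
Cedarvale County: $208,000 × 0.01186 = $2,466.88
Redhawk Township: $208,000 × 0.0014 = $291.2
Total tax = $2,758.08
Effective rate = $2,758.08 ÷ $832,000 = 0.332% of market value

0.332%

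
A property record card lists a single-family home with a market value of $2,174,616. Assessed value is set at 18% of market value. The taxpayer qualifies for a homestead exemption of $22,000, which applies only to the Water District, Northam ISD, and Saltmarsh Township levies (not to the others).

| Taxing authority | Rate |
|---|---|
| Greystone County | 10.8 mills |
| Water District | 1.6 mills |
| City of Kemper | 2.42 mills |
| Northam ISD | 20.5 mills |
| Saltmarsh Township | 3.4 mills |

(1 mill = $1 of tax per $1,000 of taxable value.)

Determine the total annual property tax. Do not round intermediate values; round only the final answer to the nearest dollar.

Assessed value = $2,174,616 × 0.18 = $391,430.88
Greystone County: $391,430.88 × 0.0108 = $4,227.453504
Water District: ($391,430.88 − $22,000) × 0.0016 = $369,430.88 × 0.0016 = $591.089408
City of Kemper: $391,430.88 × 0.00242 = $947.2627296
Northam ISD: ($391,430.88 − $22,000) × 0.0205 = $369,430.88 × 0.0205 = $7,573.33304
Saltmarsh Township: ($391,430.88 − $22,000) × 0.0034 = $369,430.88 × 0.0034 = $1,256.064992
Total = $14,595.2036736

$14,595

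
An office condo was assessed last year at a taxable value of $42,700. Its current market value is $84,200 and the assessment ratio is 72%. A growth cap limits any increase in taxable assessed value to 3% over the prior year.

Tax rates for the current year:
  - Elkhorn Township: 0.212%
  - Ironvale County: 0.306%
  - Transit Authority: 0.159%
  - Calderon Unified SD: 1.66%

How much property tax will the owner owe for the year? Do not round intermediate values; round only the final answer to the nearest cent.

Uncapped assessed value = $84,200 × 0.72 = $60,624
Cap limit = $42,700 × 1.03 = $43,981
Taxable assessed value = min($60,624, $43,981) = $43,981 (cap binds)
Elkhorn Township: $43,981 × 0.00212 = $93.23972
Ironvale County: $43,981 × 0.00306 = $134.58186
Transit Authority: $43,981 × 0.00159 = $69.92979
Calderon Unified SD: $43,981 × 0.0166 = $730.0846
Total = $1,027.83597

$1,027.84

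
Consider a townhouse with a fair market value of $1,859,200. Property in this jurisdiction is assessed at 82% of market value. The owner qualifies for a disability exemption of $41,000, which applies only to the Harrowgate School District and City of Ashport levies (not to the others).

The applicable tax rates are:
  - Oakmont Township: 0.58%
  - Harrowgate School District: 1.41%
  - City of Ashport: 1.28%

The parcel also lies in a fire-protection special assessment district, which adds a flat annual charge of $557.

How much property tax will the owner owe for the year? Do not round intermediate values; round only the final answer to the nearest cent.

Assessed value = $1,859,200 × 0.82 = $1,524,544
Oakmont Township: $1,524,544 × 0.0058 = $8,842.3552
Harrowgate School District: ($1,524,544 − $41,000) × 0.0141 = $1,483,544 × 0.0141 = $20,917.9704
City of Ashport: ($1,524,544 − $41,000) × 0.0128 = $1,483,544 × 0.0128 = $18,989.3632
Levies subtotal = $48,749.6888
Total = $48,749.6888 + $557 = $49,306.6888

$49,306.69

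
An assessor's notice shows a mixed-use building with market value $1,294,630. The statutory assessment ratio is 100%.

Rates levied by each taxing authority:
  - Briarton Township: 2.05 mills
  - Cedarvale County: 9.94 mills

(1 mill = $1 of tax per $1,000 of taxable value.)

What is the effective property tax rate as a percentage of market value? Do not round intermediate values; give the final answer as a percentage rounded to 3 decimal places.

Assessed value = $1,294,630 × 1 = $1,294,630
Briarton Township: $1,294,630 × 0.00205 = $2,653.9915
Cedarvale County: $1,294,630 × 0.00994 = $12,868.6222
Total tax = $15,522.6137
Effective rate = $15,522.6137 ÷ $1,294,630 = 1.199% of market value

1.199%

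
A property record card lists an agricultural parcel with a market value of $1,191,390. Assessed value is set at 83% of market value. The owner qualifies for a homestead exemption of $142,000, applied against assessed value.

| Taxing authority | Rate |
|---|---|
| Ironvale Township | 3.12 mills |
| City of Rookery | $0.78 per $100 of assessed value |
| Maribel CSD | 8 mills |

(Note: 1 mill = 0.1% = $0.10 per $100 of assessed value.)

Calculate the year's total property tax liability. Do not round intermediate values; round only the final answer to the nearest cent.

Assessed value = $1,191,390 × 0.83 = $988,853.7
Taxable value = $988,853.7 − $142,000 = $846,853.7
Ironvale Township: $846,853.7 × 0.00312 = $2,642.183544
City of Rookery: $846,853.7 × 0.0078 = $6,605.45886
Maribel CSD: $846,853.7 × 0.008 = $6,774.8296
Total = $16,022.472004

$16,022.47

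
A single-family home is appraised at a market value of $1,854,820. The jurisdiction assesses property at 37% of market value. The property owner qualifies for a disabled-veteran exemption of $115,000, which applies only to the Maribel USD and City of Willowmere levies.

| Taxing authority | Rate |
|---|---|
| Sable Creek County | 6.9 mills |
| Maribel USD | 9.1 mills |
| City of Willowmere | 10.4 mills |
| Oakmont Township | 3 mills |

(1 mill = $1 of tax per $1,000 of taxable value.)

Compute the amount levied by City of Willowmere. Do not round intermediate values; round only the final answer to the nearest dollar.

Assessed value = $1,854,820 × 0.37 = $686,283.4
City of Willowmere taxable value = $686,283.4 − $115,000 = $571,283.4
City of Willowmere levy = $571,283.4 × 0.0104 = $5,941.34736

$5,941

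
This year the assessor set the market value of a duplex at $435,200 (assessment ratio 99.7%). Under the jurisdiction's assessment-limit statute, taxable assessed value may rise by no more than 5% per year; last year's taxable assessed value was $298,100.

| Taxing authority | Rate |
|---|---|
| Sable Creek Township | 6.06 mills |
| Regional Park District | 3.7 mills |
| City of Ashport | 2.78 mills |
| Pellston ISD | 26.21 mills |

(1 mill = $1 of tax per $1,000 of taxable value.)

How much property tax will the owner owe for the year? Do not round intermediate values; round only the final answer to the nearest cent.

$12,128.94

Uncapped assessed value = $435,200 × 0.997 = $433,894.4
Cap limit = $298,100 × 1.05 = $313,005
Taxable assessed value = min($433,894.4, $313,005) = $313,005 (cap binds)
Sable Creek Township: $313,005 × 0.00606 = $1,896.8103
Regional Park District: $313,005 × 0.0037 = $1,158.1185
City of Ashport: $313,005 × 0.00278 = $870.1539
Pellston ISD: $313,005 × 0.02621 = $8,203.86105
Total = $12,128.94375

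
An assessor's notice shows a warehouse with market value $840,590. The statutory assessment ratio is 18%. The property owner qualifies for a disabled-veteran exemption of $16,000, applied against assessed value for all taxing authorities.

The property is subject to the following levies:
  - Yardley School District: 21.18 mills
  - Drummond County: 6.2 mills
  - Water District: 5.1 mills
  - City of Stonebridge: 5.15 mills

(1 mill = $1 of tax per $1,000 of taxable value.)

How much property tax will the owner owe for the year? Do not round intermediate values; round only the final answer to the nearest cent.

Assessed value = $840,590 × 0.18 = $151,306.2
Taxable value = $151,306.2 − $16,000 = $135,306.2
Yardley School District: $135,306.2 × 0.02118 = $2,865.785316
Drummond County: $135,306.2 × 0.0062 = $838.89844
Water District: $135,306.2 × 0.0051 = $690.06162
City of Stonebridge: $135,306.2 × 0.00515 = $696.82693
Total = $2,865.785316 + $838.89844 + $690.06162 + $696.82693 = $5,091.572306

$5,091.57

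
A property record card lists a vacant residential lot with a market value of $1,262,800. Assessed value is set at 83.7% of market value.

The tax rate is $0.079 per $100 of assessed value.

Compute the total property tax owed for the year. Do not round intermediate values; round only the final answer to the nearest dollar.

Assessed value = $1,262,800 × 0.837 = $1,056,963.6
Tax = $1,056,963.6 × 0.00079 = $835.001244

$835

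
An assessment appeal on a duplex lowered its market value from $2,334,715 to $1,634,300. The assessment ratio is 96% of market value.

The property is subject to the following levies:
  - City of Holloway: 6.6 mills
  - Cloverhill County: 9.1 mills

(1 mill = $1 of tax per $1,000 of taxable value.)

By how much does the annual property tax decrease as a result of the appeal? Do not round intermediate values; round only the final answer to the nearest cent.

Old assessed value = $2,334,715 × 0.96 = $2,241,326.4
New assessed value = $1,634,300 × 0.96 = $1,568,928
Combined rate = 0.0066 + 0.0091 = 0.0157
Old tax = $2,241,326.4 × 0.0157 = $35,188.82448
New tax = $1,568,928 × 0.0157 = $24,632.1696
Reduction = $35,188.82448 − $24,632.1696 = $10,556.65488

$10,556.65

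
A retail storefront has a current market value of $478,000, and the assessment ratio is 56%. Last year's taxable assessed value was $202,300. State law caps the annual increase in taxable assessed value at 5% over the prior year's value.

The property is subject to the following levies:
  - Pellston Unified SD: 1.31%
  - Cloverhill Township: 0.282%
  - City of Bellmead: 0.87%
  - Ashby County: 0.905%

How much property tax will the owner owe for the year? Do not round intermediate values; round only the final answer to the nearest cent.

Uncapped assessed value = $478,000 × 0.56 = $267,680
Cap limit = $202,300 × 1.05 = $212,415
Taxable assessed value = min($267,680, $212,415) = $212,415 (cap binds)
Pellston Unified SD: $212,415 × 0.0131 = $2,782.6365
Cloverhill Township: $212,415 × 0.00282 = $599.0103
City of Bellmead: $212,415 × 0.0087 = $1,848.0105
Ashby County: $212,415 × 0.00905 = $1,922.35575
Total = $7,152.01305

$7,152.01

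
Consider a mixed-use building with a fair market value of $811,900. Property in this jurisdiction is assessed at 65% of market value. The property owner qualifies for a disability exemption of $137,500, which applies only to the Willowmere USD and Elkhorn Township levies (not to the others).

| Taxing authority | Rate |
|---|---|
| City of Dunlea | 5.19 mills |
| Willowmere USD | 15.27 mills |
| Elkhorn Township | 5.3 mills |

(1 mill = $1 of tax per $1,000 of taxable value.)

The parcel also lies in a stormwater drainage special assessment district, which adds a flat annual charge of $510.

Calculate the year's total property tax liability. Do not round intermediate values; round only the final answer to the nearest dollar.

Assessed value = $811,900 × 0.65 = $527,735
City of Dunlea: $527,735 × 0.00519 = $2,738.94465
Willowmere USD: ($527,735 − $137,500) × 0.01527 = $390,235 × 0.01527 = $5,958.88845
Elkhorn Township: ($527,735 − $137,500) × 0.0053 = $390,235 × 0.0053 = $2,068.2455
Levies subtotal = $10,766.0786
Total = $10,766.0786 + $510 = $11,276.0786

$11,276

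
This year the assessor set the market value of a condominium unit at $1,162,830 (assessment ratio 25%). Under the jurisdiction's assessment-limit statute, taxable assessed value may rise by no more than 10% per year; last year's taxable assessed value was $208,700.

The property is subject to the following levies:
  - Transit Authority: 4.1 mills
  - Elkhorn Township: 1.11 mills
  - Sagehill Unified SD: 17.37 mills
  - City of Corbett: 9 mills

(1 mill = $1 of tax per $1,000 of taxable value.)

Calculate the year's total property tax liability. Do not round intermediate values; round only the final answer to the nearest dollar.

$7,250

Uncapped assessed value = $1,162,830 × 0.25 = $290,707.5
Cap limit = $208,700 × 1.1 = $229,570
Taxable assessed value = min($290,707.5, $229,570) = $229,570 (cap binds)
Transit Authority: $229,570 × 0.0041 = $941.237
Elkhorn Township: $229,570 × 0.00111 = $254.8227
Sagehill Unified SD: $229,570 × 0.01737 = $3,987.6309
City of Corbett: $229,570 × 0.009 = $2,066.13
Total = $7,249.8206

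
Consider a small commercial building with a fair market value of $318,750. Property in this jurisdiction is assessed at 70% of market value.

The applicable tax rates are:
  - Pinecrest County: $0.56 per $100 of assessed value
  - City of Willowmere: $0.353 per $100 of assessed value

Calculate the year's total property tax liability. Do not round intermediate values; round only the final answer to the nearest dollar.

$2,037

Assessed value = $318,750 × 0.7 = $223,125
Pinecrest County: $223,125 × 0.0056 = $1,249.5
City of Willowmere: $223,125 × 0.00353 = $787.63125
Total = $1,249.5 + $787.63125 = $2,037.13125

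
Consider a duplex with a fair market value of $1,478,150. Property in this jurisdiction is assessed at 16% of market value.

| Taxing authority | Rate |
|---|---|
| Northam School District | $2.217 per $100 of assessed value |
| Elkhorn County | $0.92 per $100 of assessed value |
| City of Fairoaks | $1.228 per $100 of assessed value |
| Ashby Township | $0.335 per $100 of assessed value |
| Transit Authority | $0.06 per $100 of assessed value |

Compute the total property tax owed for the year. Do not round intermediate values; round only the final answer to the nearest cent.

$11,257.59

Assessed value = $1,478,150 × 0.16 = $236,504
Northam School District: $236,504 × 0.02217 = $5,243.29368
Elkhorn County: $236,504 × 0.0092 = $2,175.8368
City of Fairoaks: $236,504 × 0.01228 = $2,904.26912
Ashby Township: $236,504 × 0.00335 = $792.2884
Transit Authority: $236,504 × 0.0006 = $141.9024
Total = $5,243.29368 + $2,175.8368 + $2,904.26912 + $792.2884 + $141.9024 = $11,257.5904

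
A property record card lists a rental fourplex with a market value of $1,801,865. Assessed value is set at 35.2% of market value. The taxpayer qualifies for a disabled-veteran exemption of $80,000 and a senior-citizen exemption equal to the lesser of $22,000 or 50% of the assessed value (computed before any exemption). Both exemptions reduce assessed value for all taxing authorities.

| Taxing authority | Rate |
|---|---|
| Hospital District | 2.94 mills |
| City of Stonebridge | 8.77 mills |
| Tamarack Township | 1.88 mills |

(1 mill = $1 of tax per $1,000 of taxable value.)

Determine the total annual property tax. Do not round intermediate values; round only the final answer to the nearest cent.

$7,233.37

Assessed value = $1,801,865 × 0.352 = $634,256.48
Senior-citizen exemption = min($22,000, 50% × $634,256.48) = min($22,000, $317,128.24) = $22,000 (dollar cap binds)
Taxable value = $634,256.48 − $80,000 − $22,000 = $532,256.48
Hospital District: $532,256.48 × 0.00294 = $1,564.8340512
City of Stonebridge: $532,256.48 × 0.00877 = $4,667.8893296
Tamarack Township: $532,256.48 × 0.00188 = $1,000.6421824
Total = $7,233.3655632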